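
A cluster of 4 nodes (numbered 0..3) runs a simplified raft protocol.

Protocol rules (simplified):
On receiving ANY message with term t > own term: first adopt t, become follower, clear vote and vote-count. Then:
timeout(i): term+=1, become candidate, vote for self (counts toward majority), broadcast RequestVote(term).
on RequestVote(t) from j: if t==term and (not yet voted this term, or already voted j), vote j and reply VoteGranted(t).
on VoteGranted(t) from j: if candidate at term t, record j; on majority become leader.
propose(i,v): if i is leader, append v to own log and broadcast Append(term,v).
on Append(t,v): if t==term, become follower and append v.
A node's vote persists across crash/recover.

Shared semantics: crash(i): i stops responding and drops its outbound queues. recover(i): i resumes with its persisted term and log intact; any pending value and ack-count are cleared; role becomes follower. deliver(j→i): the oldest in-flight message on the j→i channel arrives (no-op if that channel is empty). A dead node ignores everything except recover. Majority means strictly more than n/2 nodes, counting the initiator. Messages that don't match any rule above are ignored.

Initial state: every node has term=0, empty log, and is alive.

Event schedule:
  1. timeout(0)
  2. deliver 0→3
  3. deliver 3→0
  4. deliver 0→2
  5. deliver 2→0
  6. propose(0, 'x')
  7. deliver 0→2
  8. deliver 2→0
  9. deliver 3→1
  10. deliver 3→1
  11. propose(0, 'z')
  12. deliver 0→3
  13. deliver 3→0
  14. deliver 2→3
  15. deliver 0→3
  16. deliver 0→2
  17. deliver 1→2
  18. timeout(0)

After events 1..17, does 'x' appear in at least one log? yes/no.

yes

after 1 — timeout(0): n0:cand/t1/[-]
after 2 — deliver 0→3: n3:foll/t1/[-]
after 3 — deliver 3→0: ·
after 4 — deliver 0→2: n2:foll/t1/[-]
after 5 — deliver 2→0: n0:lead/t1/[-]
after 6 — propose(0,'x'): n0:lead/t1/[x]
after 7 — deliver 0→2: n2:foll/t1/[x]
after 8 — deliver 2→0: ·
after 9 — deliver 3→1: ·
after 10 — deliver 3→1: ·
after 11 — propose(0,'z'): n0:lead/t1/[x,z]
after 12 — deliver 0→3: n3:foll/t1/[x]
after 13 — deliver 3→0: ·
after 14 — deliver 2→3: ·
after 15 — deliver 0→3: n3:foll/t1/[x,z]
after 16 — deliver 0→2: n2:foll/t1/[x,z]
after 17 — deliver 1→2: ·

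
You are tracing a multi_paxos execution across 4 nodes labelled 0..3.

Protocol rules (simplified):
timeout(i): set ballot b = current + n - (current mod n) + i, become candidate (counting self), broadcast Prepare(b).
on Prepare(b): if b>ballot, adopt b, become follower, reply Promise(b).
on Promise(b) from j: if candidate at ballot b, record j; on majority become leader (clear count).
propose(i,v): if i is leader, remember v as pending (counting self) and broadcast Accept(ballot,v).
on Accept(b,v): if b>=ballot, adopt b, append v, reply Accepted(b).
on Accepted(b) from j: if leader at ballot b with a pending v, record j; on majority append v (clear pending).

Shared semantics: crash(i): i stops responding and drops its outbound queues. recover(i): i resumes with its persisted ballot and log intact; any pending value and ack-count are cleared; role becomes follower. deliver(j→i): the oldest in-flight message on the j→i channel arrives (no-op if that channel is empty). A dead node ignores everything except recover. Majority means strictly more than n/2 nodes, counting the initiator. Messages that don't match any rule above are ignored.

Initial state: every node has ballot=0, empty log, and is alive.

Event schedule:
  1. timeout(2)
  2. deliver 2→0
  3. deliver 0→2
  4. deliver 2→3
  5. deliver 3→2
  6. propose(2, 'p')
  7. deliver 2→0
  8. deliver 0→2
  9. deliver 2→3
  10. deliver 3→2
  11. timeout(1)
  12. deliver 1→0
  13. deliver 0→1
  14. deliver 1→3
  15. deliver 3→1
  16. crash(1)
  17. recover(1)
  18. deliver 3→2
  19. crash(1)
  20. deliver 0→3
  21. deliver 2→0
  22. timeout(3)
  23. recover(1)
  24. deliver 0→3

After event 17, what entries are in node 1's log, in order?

empty

[1] timeout(2) → N2(cand b6 [-])
[2] deliver 2→0 → N0(foll b6 [-])
[3] deliver 0→2 → ∅
[4] deliver 2→3 → N3(foll b6 [-])
[5] deliver 3→2 → N2(lead b6 [-])
[6] propose(2,'p') → ∅
[7] deliver 2→0 → N0(foll b6 [p])
[8] deliver 0→2 → ∅
[9] deliver 2→3 → N3(foll b6 [p])
[10] deliver 3→2 → N2(lead b6 [p])
[11] timeout(1) → N1(cand b5 [-])
[12] deliver 1→0 → ∅
[13] deliver 0→1 → ∅
[14] deliver 1→3 → ∅
[15] deliver 3→1 → ∅
[16] crash(1) → N1(✗cand b5 [-])
[17] recover(1) → N1(foll b5 [-])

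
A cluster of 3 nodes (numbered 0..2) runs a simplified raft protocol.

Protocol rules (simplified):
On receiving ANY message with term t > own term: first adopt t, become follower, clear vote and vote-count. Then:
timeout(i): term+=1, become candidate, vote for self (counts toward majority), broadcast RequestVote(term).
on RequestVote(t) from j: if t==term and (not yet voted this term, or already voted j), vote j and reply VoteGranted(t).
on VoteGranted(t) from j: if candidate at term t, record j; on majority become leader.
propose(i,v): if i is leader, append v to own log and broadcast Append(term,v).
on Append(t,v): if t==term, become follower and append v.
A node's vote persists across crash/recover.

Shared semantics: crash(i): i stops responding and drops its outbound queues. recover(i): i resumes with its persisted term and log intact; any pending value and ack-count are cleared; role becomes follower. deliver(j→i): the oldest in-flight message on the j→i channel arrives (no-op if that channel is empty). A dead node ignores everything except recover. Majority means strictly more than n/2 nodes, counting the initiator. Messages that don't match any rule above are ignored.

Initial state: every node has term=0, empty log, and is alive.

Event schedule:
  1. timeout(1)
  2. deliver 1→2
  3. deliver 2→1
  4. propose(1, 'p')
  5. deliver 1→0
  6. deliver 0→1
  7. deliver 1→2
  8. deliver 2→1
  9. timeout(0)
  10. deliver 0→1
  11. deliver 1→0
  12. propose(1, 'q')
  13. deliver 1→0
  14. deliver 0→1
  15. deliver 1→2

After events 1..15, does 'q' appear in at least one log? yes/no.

1. timeout(1):  <1:cand t1 ->
2. deliver 1→2:  <2:foll t1 ->
3. deliver 2→1:  <1:lead t1 ->
4. propose(1,'p'):  <1:lead t1 p>
5. deliver 1→0:  <0:foll t1 ->
6. deliver 0→1:  nop
7. deliver 1→2:  <2:foll t1 p>
8. deliver 2→1:  nop
9. timeout(0):  <0:cand t2 ->
10. deliver 0→1:  <1:foll t2 p>
11. deliver 1→0:  nop
12. propose(1,'q'):  nop
13. deliver 1→0:  <0:lead t2 ->
14. deliver 0→1:  nop
15. deliver 1→2:  nop

no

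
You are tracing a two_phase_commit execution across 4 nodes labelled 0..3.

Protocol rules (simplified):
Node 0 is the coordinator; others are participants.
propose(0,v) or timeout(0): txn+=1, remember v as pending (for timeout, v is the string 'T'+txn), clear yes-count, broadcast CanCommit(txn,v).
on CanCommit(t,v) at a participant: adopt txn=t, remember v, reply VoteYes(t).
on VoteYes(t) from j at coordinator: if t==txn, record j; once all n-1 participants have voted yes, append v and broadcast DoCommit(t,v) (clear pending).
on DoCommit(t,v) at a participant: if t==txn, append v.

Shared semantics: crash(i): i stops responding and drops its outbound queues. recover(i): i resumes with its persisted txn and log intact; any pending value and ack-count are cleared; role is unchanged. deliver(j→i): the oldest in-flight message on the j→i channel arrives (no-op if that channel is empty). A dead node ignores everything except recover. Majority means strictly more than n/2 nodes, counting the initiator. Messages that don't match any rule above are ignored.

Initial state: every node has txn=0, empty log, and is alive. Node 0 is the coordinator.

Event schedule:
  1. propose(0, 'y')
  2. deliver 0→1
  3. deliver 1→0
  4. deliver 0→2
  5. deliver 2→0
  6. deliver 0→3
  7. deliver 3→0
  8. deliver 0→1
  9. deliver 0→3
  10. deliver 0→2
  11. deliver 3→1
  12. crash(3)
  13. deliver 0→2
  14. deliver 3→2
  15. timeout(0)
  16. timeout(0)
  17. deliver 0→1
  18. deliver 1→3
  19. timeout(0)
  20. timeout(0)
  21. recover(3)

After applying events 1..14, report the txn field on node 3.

after 1 — propose(0,'y'): n0:coor/t1/[-]
after 2 — deliver 0→1: n1:part/t1/[-]
after 3 — deliver 1→0: ·
after 4 — deliver 0→2: n2:part/t1/[-]
after 5 — deliver 2→0: ·
after 6 — deliver 0→3: n3:part/t1/[-]
after 7 — deliver 3→0: n0:coor/t1/[y]
after 8 — deliver 0→1: n1:part/t1/[y]
after 9 — deliver 0→3: n3:part/t1/[y]
after 10 — deliver 0→2: n2:part/t1/[y]
after 11 — deliver 3→1: ·
after 12 — crash(3): n3:✗part/t1/[y]
after 13 — deliver 0→2: ·
after 14 — deliver 3→2: ·

1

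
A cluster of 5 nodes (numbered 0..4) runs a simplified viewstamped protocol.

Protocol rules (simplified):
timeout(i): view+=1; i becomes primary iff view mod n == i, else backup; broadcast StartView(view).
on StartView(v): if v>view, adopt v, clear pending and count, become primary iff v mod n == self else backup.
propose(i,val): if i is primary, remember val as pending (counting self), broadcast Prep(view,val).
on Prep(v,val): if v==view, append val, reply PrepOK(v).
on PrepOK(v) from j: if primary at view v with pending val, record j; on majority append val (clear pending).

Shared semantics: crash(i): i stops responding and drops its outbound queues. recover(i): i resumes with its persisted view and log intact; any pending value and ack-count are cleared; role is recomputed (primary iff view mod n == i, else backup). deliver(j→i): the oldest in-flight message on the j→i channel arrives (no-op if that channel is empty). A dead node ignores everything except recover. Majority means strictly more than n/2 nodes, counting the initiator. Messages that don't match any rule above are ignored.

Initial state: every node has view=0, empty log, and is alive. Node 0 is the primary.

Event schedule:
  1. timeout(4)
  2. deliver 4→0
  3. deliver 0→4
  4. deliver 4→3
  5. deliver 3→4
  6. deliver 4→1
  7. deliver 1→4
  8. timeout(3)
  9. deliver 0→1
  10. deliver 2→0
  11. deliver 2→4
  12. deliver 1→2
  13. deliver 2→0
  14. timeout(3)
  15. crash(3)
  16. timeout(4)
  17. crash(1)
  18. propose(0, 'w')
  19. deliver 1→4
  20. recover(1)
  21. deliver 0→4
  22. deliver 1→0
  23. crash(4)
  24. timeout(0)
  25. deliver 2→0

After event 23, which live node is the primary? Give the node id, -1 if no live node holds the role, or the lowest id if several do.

e1 timeout(4): 4[back,v=1,-]
e2 deliver 4→0: 0[back,v=1,-]
e3 deliver 0→4: ·
e4 deliver 4→3: 3[back,v=1,-]
e5 deliver 3→4: ·
e6 deliver 4→1: 1[prim,v=1,-]
e7 deliver 1→4: ·
e8 timeout(3): 3[back,v=2,-]
e9 deliver 0→1: ·
e10 deliver 2→0: ·
e11 deliver 2→4: ·
e12 deliver 1→2: ·
e13 deliver 2→0: ·
e14 timeout(3): 3[prim,v=3,-]
e15 crash(3): 3[✗prim,v=3,-]
e16 timeout(4): 4[back,v=2,-]
e17 crash(1): 1[✗prim,v=1,-]
e18 propose(0,'w'): ·
e19 deliver 1→4: ·
e20 recover(1): 1[prim,v=1,-]
e21 deliver 0→4: ·
e22 deliver 1→0: ·
e23 crash(4): 4[✗back,v=2,-]

1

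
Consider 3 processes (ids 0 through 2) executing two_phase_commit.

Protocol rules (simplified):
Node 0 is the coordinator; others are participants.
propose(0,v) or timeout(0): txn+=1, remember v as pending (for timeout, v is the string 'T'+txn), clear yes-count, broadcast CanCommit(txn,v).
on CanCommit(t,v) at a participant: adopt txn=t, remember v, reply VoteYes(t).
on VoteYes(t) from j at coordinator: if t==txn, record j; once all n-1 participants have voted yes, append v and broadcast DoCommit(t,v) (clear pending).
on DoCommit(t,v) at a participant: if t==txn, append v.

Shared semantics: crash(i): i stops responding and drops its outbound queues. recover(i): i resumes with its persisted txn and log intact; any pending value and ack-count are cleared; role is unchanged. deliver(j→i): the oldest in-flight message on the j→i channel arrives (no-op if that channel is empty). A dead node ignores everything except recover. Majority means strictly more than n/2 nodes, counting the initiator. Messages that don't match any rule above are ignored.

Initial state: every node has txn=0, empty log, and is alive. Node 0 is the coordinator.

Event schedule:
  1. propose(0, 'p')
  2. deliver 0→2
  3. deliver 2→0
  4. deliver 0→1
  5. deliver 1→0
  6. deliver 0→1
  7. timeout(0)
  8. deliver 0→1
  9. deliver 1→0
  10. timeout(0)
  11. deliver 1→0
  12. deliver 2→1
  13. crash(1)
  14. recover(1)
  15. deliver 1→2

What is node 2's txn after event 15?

1

step 1 propose(0,'p'): 0={coor,t=1,log=-}
step 2 deliver 0→2: 2={part,t=1,log=-}
step 3 deliver 2→0: —
step 4 deliver 0→1: 1={part,t=1,log=-}
step 5 deliver 1→0: 0={coor,t=1,log=p}
step 6 deliver 0→1: 1={part,t=1,log=p}
step 7 timeout(0): 0={coor,t=2,log=p}
step 8 deliver 0→1: 1={part,t=2,log=p}
step 9 deliver 1→0: —
step 10 timeout(0): 0={coor,t=3,log=p}
step 11 deliver 1→0: —
step 12 deliver 2→1: —
step 13 crash(1): 1={✗part,t=2,log=p}
step 14 recover(1): 1={part,t=2,log=p}
step 15 deliver 1→2: —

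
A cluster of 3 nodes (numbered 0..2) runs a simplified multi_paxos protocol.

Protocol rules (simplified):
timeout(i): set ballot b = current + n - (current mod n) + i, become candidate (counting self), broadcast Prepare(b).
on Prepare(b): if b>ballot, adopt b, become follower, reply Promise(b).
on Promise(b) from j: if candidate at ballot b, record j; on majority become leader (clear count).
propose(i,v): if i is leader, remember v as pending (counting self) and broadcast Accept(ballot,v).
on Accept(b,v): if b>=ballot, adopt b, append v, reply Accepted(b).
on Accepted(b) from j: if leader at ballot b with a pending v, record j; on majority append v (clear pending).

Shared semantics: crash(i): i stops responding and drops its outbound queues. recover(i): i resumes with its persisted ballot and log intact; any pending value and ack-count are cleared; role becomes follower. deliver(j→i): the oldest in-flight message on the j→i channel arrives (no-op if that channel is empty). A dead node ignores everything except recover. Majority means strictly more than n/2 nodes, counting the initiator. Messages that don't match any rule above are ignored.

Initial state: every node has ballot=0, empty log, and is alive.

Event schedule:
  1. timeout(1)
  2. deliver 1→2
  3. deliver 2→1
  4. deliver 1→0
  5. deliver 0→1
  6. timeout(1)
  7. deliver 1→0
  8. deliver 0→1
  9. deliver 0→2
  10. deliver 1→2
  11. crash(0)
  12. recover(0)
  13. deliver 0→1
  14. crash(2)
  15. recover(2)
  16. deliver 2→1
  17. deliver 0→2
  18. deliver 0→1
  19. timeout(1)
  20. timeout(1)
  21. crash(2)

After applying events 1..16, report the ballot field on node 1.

[1] timeout(1) → N1(cand b4 [-])
[2] deliver 1→2 → N2(foll b4 [-])
[3] deliver 2→1 → N1(lead b4 [-])
[4] deliver 1→0 → N0(foll b4 [-])
[5] deliver 0→1 → ∅
[6] timeout(1) → N1(cand b7 [-])
[7] deliver 1→0 → N0(foll b7 [-])
[8] deliver 0→1 → N1(lead b7 [-])
[9] deliver 0→2 → ∅
[10] deliver 1→2 → N2(foll b7 [-])
[11] crash(0) → N0(✗foll b7 [-])
[12] recover(0) → N0(foll b7 [-])
[13] deliver 0→1 → ∅
[14] crash(2) → N2(✗foll b7 [-])
[15] recover(2) → N2(foll b7 [-])
[16] deliver 2→1 → ∅

7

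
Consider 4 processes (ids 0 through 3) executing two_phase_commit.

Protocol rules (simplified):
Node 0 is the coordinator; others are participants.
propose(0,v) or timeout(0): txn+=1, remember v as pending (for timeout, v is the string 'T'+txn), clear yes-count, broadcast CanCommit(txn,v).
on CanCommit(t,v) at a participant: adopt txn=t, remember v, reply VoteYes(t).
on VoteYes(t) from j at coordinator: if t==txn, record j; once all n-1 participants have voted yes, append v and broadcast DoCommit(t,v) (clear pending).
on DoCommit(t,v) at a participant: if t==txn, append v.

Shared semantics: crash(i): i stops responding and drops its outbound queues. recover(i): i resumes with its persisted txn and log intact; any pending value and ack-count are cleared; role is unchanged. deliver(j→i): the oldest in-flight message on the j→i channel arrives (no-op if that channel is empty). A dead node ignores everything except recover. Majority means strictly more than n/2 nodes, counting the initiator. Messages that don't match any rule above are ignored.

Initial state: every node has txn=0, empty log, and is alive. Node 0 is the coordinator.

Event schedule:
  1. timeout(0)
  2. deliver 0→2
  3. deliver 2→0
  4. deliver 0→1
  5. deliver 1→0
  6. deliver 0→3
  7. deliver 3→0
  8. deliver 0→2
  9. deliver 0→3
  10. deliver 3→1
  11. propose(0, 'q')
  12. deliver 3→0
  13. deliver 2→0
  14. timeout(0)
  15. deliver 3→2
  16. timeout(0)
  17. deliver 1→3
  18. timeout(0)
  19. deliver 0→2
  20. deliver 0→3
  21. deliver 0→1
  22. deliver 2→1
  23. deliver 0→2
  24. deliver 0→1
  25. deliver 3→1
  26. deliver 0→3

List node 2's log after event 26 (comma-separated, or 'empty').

T1

step 1 timeout(0): 0={coor,t=1,log=-}
step 2 deliver 0→2: 2={part,t=1,log=-}
step 3 deliver 2→0: —
step 4 deliver 0→1: 1={part,t=1,log=-}
step 5 deliver 1→0: —
step 6 deliver 0→3: 3={part,t=1,log=-}
step 7 deliver 3→0: 0={coor,t=1,log=T1}
step 8 deliver 0→2: 2={part,t=1,log=T1}
step 9 deliver 0→3: 3={part,t=1,log=T1}
step 10 deliver 3→1: —
step 11 propose(0,'q'): 0={coor,t=2,log=T1}
step 12 deliver 3→0: —
step 13 deliver 2→0: —
step 14 timeout(0): 0={coor,t=3,log=T1}
step 15 deliver 3→2: —
step 16 timeout(0): 0={coor,t=4,log=T1}
step 17 deliver 1→3: —
step 18 timeout(0): 0={coor,t=5,log=T1}
step 19 deliver 0→2: 2={part,t=2,log=T1}
step 20 deliver 0→3: 3={part,t=2,log=T1}
step 21 deliver 0→1: 1={part,t=1,log=T1}
step 22 deliver 2→1: —
step 23 deliver 0→2: 2={part,t=3,log=T1}
step 24 deliver 0→1: 1={part,t=2,log=T1}
step 25 deliver 3→1: —
step 26 deliver 0→3: 3={part,t=3,log=T1}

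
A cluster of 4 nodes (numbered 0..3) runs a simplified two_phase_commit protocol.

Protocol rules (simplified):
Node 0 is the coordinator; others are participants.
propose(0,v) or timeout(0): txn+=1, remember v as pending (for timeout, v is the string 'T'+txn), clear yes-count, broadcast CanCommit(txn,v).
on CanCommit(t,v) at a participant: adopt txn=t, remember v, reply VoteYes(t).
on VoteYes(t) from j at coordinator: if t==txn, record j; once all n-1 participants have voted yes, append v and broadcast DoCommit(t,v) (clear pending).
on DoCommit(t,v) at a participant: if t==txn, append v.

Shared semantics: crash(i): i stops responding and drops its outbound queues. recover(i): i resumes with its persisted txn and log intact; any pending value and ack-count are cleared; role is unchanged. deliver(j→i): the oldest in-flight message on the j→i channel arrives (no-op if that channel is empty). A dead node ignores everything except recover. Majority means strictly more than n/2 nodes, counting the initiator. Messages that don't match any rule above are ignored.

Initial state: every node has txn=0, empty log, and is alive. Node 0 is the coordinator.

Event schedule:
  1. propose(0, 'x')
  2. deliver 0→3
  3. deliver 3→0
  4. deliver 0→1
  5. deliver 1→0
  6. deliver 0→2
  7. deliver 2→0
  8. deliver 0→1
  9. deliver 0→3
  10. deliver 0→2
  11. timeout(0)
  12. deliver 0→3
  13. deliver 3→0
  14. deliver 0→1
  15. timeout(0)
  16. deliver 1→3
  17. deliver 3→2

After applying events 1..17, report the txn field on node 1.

e1 propose(0,'x'): 0[coor,t=1,-]
e2 deliver 0→3: 3[part,t=1,-]
e3 deliver 3→0: ·
e4 deliver 0→1: 1[part,t=1,-]
e5 deliver 1→0: ·
e6 deliver 0→2: 2[part,t=1,-]
e7 deliver 2→0: 0[coor,t=1,x]
e8 deliver 0→1: 1[part,t=1,x]
e9 deliver 0→3: 3[part,t=1,x]
e10 deliver 0→2: 2[part,t=1,x]
e11 timeout(0): 0[coor,t=2,x]
e12 deliver 0→3: 3[part,t=2,x]
e13 deliver 3→0: ·
e14 deliver 0→1: 1[part,t=2,x]
e15 timeout(0): 0[coor,t=3,x]
e16 deliver 1→3: ·
e17 deliver 3→2: ·

2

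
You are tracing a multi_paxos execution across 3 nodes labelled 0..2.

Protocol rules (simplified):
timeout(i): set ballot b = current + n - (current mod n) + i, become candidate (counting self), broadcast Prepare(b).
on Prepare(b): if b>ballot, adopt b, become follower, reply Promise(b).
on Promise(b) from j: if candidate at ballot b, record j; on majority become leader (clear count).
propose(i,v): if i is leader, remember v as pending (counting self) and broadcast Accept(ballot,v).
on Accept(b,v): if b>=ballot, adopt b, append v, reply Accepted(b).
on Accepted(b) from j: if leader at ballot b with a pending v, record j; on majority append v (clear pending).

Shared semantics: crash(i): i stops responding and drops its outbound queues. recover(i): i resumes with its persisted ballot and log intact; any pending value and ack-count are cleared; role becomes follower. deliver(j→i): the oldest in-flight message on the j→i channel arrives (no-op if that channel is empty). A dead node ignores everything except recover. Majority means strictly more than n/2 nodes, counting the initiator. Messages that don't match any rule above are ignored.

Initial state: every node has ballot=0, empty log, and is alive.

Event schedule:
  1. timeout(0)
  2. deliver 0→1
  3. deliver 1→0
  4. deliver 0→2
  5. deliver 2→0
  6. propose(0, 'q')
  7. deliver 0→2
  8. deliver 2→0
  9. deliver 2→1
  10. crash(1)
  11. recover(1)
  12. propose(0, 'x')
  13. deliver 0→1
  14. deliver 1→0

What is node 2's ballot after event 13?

step 1 timeout(0): 0={cand,b=3,log=-}
step 2 deliver 0→1: 1={foll,b=3,log=-}
step 3 deliver 1→0: 0={lead,b=3,log=-}
step 4 deliver 0→2: 2={foll,b=3,log=-}
step 5 deliver 2→0: —
step 6 propose(0,'q'): —
step 7 deliver 0→2: 2={foll,b=3,log=q}
step 8 deliver 2→0: 0={lead,b=3,log=q}
step 9 deliver 2→1: —
step 10 crash(1): 1={✗foll,b=3,log=-}
step 11 recover(1): 1={foll,b=3,log=-}
step 12 propose(0,'x'): —
step 13 deliver 0→1: 1={foll,b=3,log=q}

3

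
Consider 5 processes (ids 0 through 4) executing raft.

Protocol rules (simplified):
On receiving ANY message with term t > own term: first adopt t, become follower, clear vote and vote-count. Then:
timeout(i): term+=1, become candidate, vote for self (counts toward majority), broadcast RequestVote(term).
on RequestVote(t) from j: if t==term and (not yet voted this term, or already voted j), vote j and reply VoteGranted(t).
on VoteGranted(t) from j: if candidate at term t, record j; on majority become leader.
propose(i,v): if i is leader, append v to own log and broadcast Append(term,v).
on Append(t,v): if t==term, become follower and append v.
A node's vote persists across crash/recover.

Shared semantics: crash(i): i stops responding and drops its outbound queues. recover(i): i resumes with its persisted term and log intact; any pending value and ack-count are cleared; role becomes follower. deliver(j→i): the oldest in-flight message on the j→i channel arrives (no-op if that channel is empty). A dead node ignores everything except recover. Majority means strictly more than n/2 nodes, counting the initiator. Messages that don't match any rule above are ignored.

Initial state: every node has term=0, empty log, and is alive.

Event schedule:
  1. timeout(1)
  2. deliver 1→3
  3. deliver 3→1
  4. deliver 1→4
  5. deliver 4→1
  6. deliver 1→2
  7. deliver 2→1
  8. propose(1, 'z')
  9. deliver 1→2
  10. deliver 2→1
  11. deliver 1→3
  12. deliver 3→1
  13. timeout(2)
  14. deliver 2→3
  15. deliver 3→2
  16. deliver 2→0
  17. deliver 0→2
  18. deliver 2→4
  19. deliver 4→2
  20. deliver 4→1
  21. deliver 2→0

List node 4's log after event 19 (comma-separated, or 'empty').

after 1 — timeout(1): n1:cand/t1/[-]
after 2 — deliver 1→3: n3:foll/t1/[-]
after 3 — deliver 3→1: ·
after 4 — deliver 1→4: n4:foll/t1/[-]
after 5 — deliver 4→1: n1:lead/t1/[-]
after 6 — deliver 1→2: n2:foll/t1/[-]
after 7 — deliver 2→1: ·
after 8 — propose(1,'z'): n1:lead/t1/[z]
after 9 — deliver 1→2: n2:foll/t1/[z]
after 10 — deliver 2→1: ·
after 11 — deliver 1→3: n3:foll/t1/[z]
after 12 — deliver 3→1: ·
after 13 — timeout(2): n2:cand/t2/[z]
after 14 — deliver 2→3: n3:foll/t2/[z]
after 15 — deliver 3→2: ·
after 16 — deliver 2→0: n0:foll/t2/[-]
after 17 — deliver 0→2: n2:lead/t2/[z]
after 18 — deliver 2→4: n4:foll/t2/[-]
after 19 — deliver 4→2: ·

empty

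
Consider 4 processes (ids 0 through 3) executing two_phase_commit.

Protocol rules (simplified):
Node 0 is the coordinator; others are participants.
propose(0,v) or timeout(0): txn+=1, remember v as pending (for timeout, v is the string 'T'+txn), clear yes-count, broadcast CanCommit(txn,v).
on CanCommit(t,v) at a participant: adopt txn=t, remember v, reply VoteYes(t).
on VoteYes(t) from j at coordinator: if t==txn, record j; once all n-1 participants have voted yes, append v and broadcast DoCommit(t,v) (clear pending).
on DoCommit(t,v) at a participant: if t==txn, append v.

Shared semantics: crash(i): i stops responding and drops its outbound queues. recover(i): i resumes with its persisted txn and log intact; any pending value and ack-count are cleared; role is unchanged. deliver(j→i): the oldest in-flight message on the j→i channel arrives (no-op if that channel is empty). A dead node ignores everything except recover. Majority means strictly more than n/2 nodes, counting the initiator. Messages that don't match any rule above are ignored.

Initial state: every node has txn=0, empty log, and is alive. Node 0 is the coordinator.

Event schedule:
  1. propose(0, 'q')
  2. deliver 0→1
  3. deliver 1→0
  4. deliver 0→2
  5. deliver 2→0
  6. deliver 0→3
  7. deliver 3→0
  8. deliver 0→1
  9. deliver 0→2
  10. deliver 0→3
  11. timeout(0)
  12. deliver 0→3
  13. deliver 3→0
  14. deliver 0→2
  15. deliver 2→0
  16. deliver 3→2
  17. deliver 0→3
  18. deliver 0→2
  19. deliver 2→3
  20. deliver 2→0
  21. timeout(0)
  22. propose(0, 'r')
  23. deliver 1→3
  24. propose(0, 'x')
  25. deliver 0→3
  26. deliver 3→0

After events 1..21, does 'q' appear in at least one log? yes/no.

e1 propose(0,'q'): 0[coor,t=1,-]
e2 deliver 0→1: 1[part,t=1,-]
e3 deliver 1→0: ·
e4 deliver 0→2: 2[part,t=1,-]
e5 deliver 2→0: ·
e6 deliver 0→3: 3[part,t=1,-]
e7 deliver 3→0: 0[coor,t=1,q]
e8 deliver 0→1: 1[part,t=1,q]
e9 deliver 0→2: 2[part,t=1,q]
e10 deliver 0→3: 3[part,t=1,q]
e11 timeout(0): 0[coor,t=2,q]
e12 deliver 0→3: 3[part,t=2,q]
e13 deliver 3→0: ·
e14 deliver 0→2: 2[part,t=2,q]
e15 deliver 2→0: ·
e16 deliver 3→2: ·
e17 deliver 0→3: ·
e18 deliver 0→2: ·
e19 deliver 2→3: ·
e20 deliver 2→0: ·
e21 timeout(0): 0[coor,t=3,q]

yes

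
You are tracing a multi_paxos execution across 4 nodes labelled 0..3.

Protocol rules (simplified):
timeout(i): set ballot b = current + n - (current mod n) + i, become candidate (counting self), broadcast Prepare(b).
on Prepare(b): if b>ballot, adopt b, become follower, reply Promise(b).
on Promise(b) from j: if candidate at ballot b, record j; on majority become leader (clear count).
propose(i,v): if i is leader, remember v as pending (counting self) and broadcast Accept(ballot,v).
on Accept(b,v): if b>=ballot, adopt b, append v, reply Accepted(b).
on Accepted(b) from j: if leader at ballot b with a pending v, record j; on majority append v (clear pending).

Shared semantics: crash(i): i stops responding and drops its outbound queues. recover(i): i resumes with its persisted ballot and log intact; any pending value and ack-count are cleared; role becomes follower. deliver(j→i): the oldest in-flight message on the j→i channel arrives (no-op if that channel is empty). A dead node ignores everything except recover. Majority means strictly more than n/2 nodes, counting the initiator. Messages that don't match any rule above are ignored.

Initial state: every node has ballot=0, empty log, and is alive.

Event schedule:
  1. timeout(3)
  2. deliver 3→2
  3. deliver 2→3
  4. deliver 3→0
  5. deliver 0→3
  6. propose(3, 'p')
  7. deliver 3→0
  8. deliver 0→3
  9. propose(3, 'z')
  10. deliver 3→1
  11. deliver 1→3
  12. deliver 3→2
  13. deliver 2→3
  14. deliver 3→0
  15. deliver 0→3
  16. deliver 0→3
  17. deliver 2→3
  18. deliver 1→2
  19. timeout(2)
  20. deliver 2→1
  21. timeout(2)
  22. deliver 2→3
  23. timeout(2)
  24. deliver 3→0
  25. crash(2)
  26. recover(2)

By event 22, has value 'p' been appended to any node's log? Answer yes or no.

[1] timeout(3) → N3(cand b7 [-])
[2] deliver 3→2 → N2(foll b7 [-])
[3] deliver 2→3 → ∅
[4] deliver 3→0 → N0(foll b7 [-])
[5] deliver 0→3 → N3(lead b7 [-])
[6] propose(3,'p') → ∅
[7] deliver 3→0 → N0(foll b7 [p])
[8] deliver 0→3 → ∅
[9] propose(3,'z') → ∅
[10] deliver 3→1 → N1(foll b7 [-])
[11] deliver 1→3 → ∅
[12] deliver 3→2 → N2(foll b7 [p])
[13] deliver 2→3 → ∅
[14] deliver 3→0 → N0(foll b7 [p,z])
[15] deliver 0→3 → N3(lead b7 [z])
[16] deliver 0→3 → ∅
[17] deliver 2→3 → ∅
[18] deliver 1→2 → ∅
[19] timeout(2) → N2(cand b10 [p])
[20] deliver 2→1 → N1(foll b10 [-])
[21] timeout(2) → N2(cand b14 [p])
[22] deliver 2→3 → N3(foll b10 [z])

yes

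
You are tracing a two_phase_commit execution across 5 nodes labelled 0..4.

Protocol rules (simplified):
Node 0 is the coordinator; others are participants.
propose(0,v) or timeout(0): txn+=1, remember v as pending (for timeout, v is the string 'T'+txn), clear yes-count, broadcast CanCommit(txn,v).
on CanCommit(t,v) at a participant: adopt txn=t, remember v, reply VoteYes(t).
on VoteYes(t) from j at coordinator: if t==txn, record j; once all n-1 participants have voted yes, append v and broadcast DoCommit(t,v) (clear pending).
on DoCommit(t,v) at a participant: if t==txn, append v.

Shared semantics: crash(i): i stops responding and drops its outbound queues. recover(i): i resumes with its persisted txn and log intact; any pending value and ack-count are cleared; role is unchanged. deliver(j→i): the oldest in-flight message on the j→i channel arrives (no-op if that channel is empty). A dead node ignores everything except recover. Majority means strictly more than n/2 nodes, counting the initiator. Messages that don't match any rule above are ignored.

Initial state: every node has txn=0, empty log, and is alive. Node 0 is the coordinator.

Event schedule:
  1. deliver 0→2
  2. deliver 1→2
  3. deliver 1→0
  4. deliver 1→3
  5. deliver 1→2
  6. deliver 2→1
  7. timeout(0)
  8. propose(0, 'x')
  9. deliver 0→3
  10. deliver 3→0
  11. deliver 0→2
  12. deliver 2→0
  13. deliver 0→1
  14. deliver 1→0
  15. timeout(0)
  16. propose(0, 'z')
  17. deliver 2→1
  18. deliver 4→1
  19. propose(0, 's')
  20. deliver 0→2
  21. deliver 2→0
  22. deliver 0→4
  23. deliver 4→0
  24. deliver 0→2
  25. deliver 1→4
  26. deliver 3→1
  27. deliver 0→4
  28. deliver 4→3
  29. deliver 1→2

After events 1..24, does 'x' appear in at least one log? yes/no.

no

after 1 — deliver 0→2: ·
after 2 — deliver 1→2: ·
after 3 — deliver 1→0: ·
after 4 — deliver 1→3: ·
after 5 — deliver 1→2: ·
after 6 — deliver 2→1: ·
after 7 — timeout(0): n0:coor/t1/[-]
after 8 — propose(0,'x'): n0:coor/t2/[-]
after 9 — deliver 0→3: n3:part/t1/[-]
after 10 — deliver 3→0: ·
after 11 — deliver 0→2: n2:part/t1/[-]
after 12 — deliver 2→0: ·
after 13 — deliver 0→1: n1:part/t1/[-]
after 14 — deliver 1→0: ·
after 15 — timeout(0): n0:coor/t3/[-]
after 16 — propose(0,'z'): n0:coor/t4/[-]
after 17 — deliver 2→1: ·
after 18 — deliver 4→1: ·
after 19 — propose(0,'s'): n0:coor/t5/[-]
after 20 — deliver 0→2: n2:part/t2/[-]
after 21 — deliver 2→0: ·
after 22 — deliver 0→4: n4:part/t1/[-]
after 23 — deliver 4→0: ·
after 24 — deliver 0→2: n2:part/t3/[-]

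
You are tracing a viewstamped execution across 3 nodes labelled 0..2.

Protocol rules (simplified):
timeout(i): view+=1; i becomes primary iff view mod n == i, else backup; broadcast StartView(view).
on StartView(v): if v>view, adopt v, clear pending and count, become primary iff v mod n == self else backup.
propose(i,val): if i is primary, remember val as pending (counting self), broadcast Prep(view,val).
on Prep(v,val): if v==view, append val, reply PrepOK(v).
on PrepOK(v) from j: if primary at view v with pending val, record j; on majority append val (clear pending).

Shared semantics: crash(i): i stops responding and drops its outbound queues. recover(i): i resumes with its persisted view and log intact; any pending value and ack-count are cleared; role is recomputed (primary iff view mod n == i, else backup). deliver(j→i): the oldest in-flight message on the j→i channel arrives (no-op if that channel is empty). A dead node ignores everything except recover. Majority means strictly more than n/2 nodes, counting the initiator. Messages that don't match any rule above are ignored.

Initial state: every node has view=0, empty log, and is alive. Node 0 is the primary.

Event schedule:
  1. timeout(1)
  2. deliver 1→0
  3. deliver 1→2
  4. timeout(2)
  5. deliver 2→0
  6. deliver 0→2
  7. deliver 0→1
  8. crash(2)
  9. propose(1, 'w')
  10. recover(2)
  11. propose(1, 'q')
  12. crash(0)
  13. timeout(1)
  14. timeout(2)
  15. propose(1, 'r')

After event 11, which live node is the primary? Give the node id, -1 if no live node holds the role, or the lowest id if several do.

after 1 — timeout(1): n1:prim/v1/[-]
after 2 — deliver 1→0: n0:back/v1/[-]
after 3 — deliver 1→2: n2:back/v1/[-]
after 4 — timeout(2): n2:prim/v2/[-]
after 5 — deliver 2→0: n0:back/v2/[-]
after 6 — deliver 0→2: ·
after 7 — deliver 0→1: ·
after 8 — crash(2): n2:✗prim/v2/[-]
after 9 — propose(1,'w'): ·
after 10 — recover(2): n2:prim/v2/[-]
after 11 — propose(1,'q'): ·

1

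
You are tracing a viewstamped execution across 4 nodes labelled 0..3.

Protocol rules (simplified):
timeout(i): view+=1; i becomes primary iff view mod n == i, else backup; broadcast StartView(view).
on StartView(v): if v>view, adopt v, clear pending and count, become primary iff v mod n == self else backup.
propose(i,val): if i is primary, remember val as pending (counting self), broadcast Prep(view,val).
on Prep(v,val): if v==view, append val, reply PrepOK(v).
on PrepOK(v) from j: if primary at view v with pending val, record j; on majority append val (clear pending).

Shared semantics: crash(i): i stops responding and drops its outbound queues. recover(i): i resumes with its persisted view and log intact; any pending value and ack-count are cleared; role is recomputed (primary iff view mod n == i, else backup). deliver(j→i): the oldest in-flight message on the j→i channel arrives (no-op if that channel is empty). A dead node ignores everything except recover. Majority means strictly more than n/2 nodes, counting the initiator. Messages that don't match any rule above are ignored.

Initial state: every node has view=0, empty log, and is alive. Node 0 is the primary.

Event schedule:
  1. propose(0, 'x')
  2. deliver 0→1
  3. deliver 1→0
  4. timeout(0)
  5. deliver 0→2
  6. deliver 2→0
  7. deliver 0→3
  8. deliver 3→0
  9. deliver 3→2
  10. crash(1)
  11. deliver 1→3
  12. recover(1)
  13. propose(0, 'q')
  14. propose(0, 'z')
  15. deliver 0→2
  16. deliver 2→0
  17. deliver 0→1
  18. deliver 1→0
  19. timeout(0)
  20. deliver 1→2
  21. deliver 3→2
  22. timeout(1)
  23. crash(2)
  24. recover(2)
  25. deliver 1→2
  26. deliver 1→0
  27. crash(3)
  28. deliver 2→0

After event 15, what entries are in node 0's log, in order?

1. propose(0,'x'):  nop
2. deliver 0→1:  <1:back v0 x>
3. deliver 1→0:  nop
4. timeout(0):  <0:back v1 ->
5. deliver 0→2:  <2:back v0 x>
6. deliver 2→0:  nop
7. deliver 0→3:  <3:back v0 x>
8. deliver 3→0:  nop
9. deliver 3→2:  nop
10. crash(1):  <1:✗back v0 x>
11. deliver 1→3:  nop
12. recover(1):  <1:back v0 x>
13. propose(0,'q'):  nop
14. propose(0,'z'):  nop
15. deliver 0→2:  <2:back v1 x>

empty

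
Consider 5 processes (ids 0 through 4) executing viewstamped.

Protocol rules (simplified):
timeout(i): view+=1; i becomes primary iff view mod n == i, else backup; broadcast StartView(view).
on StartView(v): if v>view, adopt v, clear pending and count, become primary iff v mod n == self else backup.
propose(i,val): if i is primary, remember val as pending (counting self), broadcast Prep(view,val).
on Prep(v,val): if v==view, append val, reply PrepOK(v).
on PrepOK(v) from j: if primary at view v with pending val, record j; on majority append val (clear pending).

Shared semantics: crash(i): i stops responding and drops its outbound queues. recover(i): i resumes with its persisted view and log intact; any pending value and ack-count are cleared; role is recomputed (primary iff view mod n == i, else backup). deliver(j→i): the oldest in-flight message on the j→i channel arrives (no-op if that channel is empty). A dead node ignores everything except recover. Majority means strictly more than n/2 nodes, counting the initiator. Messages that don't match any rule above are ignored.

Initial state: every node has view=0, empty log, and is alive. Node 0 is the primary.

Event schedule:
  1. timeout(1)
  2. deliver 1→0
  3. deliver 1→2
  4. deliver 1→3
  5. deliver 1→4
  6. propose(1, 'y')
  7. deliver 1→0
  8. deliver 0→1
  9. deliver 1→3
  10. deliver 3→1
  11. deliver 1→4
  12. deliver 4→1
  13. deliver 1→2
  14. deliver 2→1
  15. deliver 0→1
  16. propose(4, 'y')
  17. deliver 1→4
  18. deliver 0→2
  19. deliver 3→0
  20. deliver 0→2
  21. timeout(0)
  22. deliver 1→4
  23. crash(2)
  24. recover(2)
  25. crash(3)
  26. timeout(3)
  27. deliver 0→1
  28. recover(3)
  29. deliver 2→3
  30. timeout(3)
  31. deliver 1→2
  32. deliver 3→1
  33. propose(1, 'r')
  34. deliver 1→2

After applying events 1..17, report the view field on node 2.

1

after 1 — timeout(1): n1:prim/v1/[-]
after 2 — deliver 1→0: n0:back/v1/[-]
after 3 — deliver 1→2: n2:back/v1/[-]
after 4 — deliver 1→3: n3:back/v1/[-]
after 5 — deliver 1→4: n4:back/v1/[-]
after 6 — propose(1,'y'): ·
after 7 — deliver 1→0: n0:back/v1/[y]
after 8 — deliver 0→1: ·
after 9 — deliver 1→3: n3:back/v1/[y]
after 10 — deliver 3→1: n1:prim/v1/[y]
after 11 — deliver 1→4: n4:back/v1/[y]
after 12 — deliver 4→1: ·
after 13 — deliver 1→2: n2:back/v1/[y]
after 14 — deliver 2→1: ·
after 15 — deliver 0→1: ·
after 16 — propose(4,'y'): ·
after 17 — deliver 1→4: ·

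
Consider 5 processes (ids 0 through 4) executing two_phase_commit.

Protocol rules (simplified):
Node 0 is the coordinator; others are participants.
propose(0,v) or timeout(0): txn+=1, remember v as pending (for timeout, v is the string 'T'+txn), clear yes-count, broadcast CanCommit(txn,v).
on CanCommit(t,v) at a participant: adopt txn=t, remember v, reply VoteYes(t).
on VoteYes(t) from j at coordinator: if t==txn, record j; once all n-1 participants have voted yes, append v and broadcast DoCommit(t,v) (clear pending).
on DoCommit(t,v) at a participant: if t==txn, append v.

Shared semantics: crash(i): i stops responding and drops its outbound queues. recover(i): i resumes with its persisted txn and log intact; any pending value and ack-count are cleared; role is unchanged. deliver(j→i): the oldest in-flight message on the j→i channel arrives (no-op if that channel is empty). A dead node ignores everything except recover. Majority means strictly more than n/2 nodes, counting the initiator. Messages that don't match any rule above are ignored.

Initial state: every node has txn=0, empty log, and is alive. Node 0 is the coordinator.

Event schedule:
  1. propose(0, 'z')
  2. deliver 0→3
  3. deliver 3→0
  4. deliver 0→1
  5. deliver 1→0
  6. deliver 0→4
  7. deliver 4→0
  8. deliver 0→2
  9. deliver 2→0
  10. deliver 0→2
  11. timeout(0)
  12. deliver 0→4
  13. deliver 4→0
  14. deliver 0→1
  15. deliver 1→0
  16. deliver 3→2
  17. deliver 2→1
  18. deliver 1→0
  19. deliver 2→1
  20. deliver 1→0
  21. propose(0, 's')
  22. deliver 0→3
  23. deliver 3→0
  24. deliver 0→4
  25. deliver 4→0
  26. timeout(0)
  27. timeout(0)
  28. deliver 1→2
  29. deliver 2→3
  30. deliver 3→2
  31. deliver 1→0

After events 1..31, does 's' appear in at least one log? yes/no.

step 1 propose(0,'z'): 0={coor,t=1,log=-}
step 2 deliver 0→3: 3={part,t=1,log=-}
step 3 deliver 3→0: —
step 4 deliver 0→1: 1={part,t=1,log=-}
step 5 deliver 1→0: —
step 6 deliver 0→4: 4={part,t=1,log=-}
step 7 deliver 4→0: —
step 8 deliver 0→2: 2={part,t=1,log=-}
step 9 deliver 2→0: 0={coor,t=1,log=z}
step 10 deliver 0→2: 2={part,t=1,log=z}
step 11 timeout(0): 0={coor,t=2,log=z}
step 12 deliver 0→4: 4={part,t=1,log=z}
step 13 deliver 4→0: —
step 14 deliver 0→1: 1={part,t=1,log=z}
step 15 deliver 1→0: —
step 16 deliver 3→2: —
step 17 deliver 2→1: —
step 18 deliver 1→0: —
step 19 deliver 2→1: —
step 20 deliver 1→0: —
step 21 propose(0,'s'): 0={coor,t=3,log=z}
step 22 deliver 0→3: 3={part,t=1,log=z}
step 23 deliver 3→0: —
step 24 deliver 0→4: 4={part,t=2,log=z}
step 25 deliver 4→0: —
step 26 timeout(0): 0={coor,t=4,log=z}
step 27 timeout(0): 0={coor,t=5,log=z}
step 28 deliver 1→2: —
step 29 deliver 2→3: —
step 30 deliver 3→2: —
step 31 deliver 1→0: —

no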